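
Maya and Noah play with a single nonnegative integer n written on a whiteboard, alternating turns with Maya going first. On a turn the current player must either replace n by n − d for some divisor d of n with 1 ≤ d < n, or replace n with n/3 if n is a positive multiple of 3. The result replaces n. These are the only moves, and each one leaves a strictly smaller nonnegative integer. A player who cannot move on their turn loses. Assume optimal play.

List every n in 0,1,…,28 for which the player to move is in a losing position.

0, 1, 4, 7, 9, 11, 13, 15, 17, 19, 23, 25, 28

Use the standard recursion: the mover loses at a terminal position; elsewhere, the mover wins exactly when some move hands the opponent an L position.
n=0: no move → L
n=1: no move → L
n=2: W (go to 1, an L position)
n=3: W (go to 1, an L position)
n=4: L (options 2(W), 3(W) are all W)
n=5: W (go to 4, an L position)
n=6: W (go to 4, an L position)
n=7: L (sole option 6(W) is W)
n=8: W (go to 4, an L position)
n=9: L (options 3(W), 6(W), 8(W) are all W)
n=10: W (go to 9, an L position)
n=11: L (sole option 10(W) is W)
n=12: W (go to 4, an L position)
n=13: L (sole option 12(W) is W)
n=14: W (go to 7, an L position)
n=15: L (options 5(W), 10(W), 12(W), 14(W) are all W)
n=16: W (go to 15, an L position)
n=17: L (sole option 16(W) is W)
n=18: W (go to 9, an L position)
n=19: L (sole option 18(W) is W)
n=20: W (go to 15, an L position)
n=21: W (go to 7, an L position)
n=22: W (go to 11, an L position)
n=23: L (sole option 22(W) is W)
n=24: W (go to 23, an L position)
n=25: L (options 20(W), 24(W) are all W)
n=26: W (go to 13, an L position)
n=27: W (go to 9, an L position)
n=28: L (options 14(W), 21(W), 24(W), 26(W), 27(W) are all W)
The losing starting values of n are exactly the entries labelled L in this table (13 of them).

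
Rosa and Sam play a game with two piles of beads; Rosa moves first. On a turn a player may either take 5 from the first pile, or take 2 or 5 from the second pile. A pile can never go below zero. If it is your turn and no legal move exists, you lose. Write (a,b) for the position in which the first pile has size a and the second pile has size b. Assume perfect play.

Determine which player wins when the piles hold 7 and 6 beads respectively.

Positions with no move are L. A position that does have a move is losing for the player to move precisely when every available move leads to a winning position for the opponent. Fill in the labels:
No move ever increases a pile, so every position that can arise here has a ≤ 7 and b ≤ 6; it is enough to label the cells with 0 ≤ a ≤ 7 and 0 ≤ b ≤ 6.
Every move lowers a or b (never raises either), so fill the grid row by row in increasing a, and left to right within a row: each cell's successors are then already labelled.
      b=0  b=1  b=2  b=3  b=4  b=5  b=6
a=0:    L    L    W    W    L    W    W
a=1:    L    L    W    W    L    W    W
a=2:    L    L    W    W    L    W    W
a=3:    L    L    W    W    L    W    W
a=4:    L    L    W    W    L    W    W
a=5:    W    W    L    L    W    W    L
a=6:    W    W    L    L    W    W    L
a=7:    W    W    L    L    W    W    L
Cells with no legal move (terminal, hence L): (0,0), (0,1), (1,0), (1,1), (2,0), (2,1), (3,0), (3,1), (4,0), (4,1).
The remaining L cells, each justified by listing all of its moves:
(0,4): the only move is to (0,2)(W), a W ⇒ L
(1,4): the only move is to (1,2)(W), a W ⇒ L
(2,4): the only move is to (2,2)(W), a W ⇒ L
(3,4): the only move is to (3,2)(W), a W ⇒ L
(4,4): the only move is to (4,2)(W), a W ⇒ L
(5,2): moves to (0,2)(W), (5,0)(W); every one is W ⇒ L
(5,3): moves to (0,3)(W), (5,1)(W); every one is W ⇒ L
(5,6): moves to (0,6)(W), (5,4)(W), (5,1)(W); every one is W ⇒ L
(6,2): moves to (1,2)(W), (6,0)(W); every one is W ⇒ L
(6,3): moves to (1,3)(W), (6,1)(W); every one is W ⇒ L
(6,6): moves to (1,6)(W), (6,4)(W), (6,1)(W); every one is W ⇒ L
(7,2): moves to (2,2)(W), (7,0)(W); every one is W ⇒ L
(7,3): moves to (2,3)(W), (7,1)(W); every one is W ⇒ L
(7,6): moves to (2,6)(W), (7,4)(W), (7,1)(W); every one is W ⇒ L
Every other cell has at least one move into one of the L cells above, so it is W.
Every move from (7,6) reaches a W position, so the mover loses.

Sam wins.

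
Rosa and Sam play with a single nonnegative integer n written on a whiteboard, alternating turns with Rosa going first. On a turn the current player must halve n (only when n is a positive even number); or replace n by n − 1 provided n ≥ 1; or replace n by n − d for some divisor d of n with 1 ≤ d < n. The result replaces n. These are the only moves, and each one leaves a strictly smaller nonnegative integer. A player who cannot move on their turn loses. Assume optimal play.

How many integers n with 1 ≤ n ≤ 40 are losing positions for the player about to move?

Label each position W (a win for the player to move) or L (a loss). A position with no legal move is L; any other position is W exactly when some move reaches an L, and L when every move reaches a W.
n=0: no move → L
n=1: reaches L-position 0 → W
n=2: only reaches 1(W), which is W → L
n=3: reaches L-position 2 → W
n=4: reaches L-position 2 → W
n=5: only reaches 4(W), which is W → L
n=6: reaches L-position 5 → W
n=7: only reaches 6(W), which is W → L
n=8: reaches L-position 7 → W
n=9: only reaches 6(W), 8(W), all W → L
n=10: reaches L-position 5 → W
n=11: only reaches 10(W), which is W → L
n=12: reaches L-position 9 → W
n=13: only reaches 12(W), which is W → L
n=14: reaches L-position 7 → W
n=15: only reaches 10(W), 12(W), 14(W), all W → L
n=16: reaches L-position 15 → W
n=17: only reaches 16(W), which is W → L
n=18: reaches L-position 9 → W
n=19: only reaches 18(W), which is W → L
n=20: reaches L-position 15 → W
n=21: only reaches 14(W), 18(W), 20(W), all W → L
n=22: reaches L-position 11 → W
n=23: only reaches 22(W), which is W → L
n=24: reaches L-position 21 → W
n=25: only reaches 20(W), 24(W), all W → L
n=26: reaches L-position 13 → W
n=27: only reaches 18(W), 24(W), 26(W), all W → L
n=28: reaches L-position 21 → W
n=29: only reaches 28(W), which is W → L
n=30: reaches L-position 15 → W
n=31: only reaches 30(W), which is W → L
n=32: reaches L-position 31 → W
n=33: only reaches 22(W), 30(W), 32(W), all W → L
n=34: reaches L-position 17 → W
n=35: only reaches 28(W), 30(W), 34(W), all W → L
n=36: reaches L-position 27 → W
n=37: only reaches 36(W), which is W → L
n=38: reaches L-position 19 → W
n=39: only reaches 26(W), 36(W), 38(W), all W → L
n=40: reaches L-position 35 → W
L entries with 1 ≤ n ≤ 40 (n=0 is outside the asked range and is not counted): n = 2, 5, 7, 9, 11, 13, 15, 17, 19, 21, 23, 25, 27, 29, 31, 33, 35, 37, 39; that makes 19.

19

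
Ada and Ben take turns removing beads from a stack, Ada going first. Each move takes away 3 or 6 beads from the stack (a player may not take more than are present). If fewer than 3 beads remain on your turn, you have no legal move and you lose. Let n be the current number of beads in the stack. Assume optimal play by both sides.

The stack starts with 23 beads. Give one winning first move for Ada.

Use the standard recursion: the mover loses at a terminal position; elsewhere, the mover wins exactly when some move hands the opponent an L position.
n=0: no move → L
n=1: no move → L
n=2: no move → L
n=3: →0(L), so W
n=4: →1(L), so W
n=5: →2(L), so W
n=6: →0(L), so W
n=7: →1(L), so W
n=8: →2(L), so W
n=9: →6(W), 3(W) — all W, so L
n=10: →7(W), 4(W) — all W, so L
n=11: →8(W), 5(W) — all W, so L
n=12: →9(L), so W
n=13: →10(L), so W
n=14: →11(L), so W
n=15: →9(L), so W
n=16: →10(L), so W
n=17: →11(L), so W
n=18: →15(W), 12(W) — all W, so L
n=19: →16(W), 13(W) — all W, so L
n=20: →17(W), 14(W) — all W, so L
n=21: →18(L), so W
n=22: →19(L), so W
n=23: →20(L), so W
From 23, the L positions reachable in one move are: 20.

Remove 3, leaving 20.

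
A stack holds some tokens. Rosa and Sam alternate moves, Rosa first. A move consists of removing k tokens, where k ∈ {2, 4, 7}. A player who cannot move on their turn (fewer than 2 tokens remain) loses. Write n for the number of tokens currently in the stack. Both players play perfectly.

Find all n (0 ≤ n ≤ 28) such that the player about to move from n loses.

0, 1, 6, 9, 12, 15, 18, 21, 24, 27

Build the W/L table. Terminal = L. A non-terminal position is W if it has a move to some L; otherwise it is L.
n=0: no move → L
n=1: no move → L
n=2: reaches L-position 0 → W
n=3: reaches L-position 1 → W
n=4: reaches L-position 0 → W
n=5: reaches L-position 1 → W
n=6: only reaches 4(W), 2(W), all W → L
n=7: reaches L-position 0 → W
n=8: reaches L-position 6 → W
n=9: only reaches 7(W), 5(W), 2(W), all W → L
n=10: reaches L-position 6 → W
n=11: reaches L-position 9 → W
n=12: only reaches 10(W), 8(W), 5(W), all W → L
n=13: reaches L-position 9 → W
n=14: reaches L-position 12 → W
n=15: only reaches 13(W), 11(W), 8(W), all W → L
n=16: reaches L-position 12 → W
n=17: reaches L-position 15 → W
n=18: only reaches 16(W), 14(W), 11(W), all W → L
n=19: reaches L-position 15 → W
n=20: reaches L-position 18 → W
n=21: only reaches 19(W), 17(W), 14(W), all W → L
n=22: reaches L-position 18 → W
n=23: reaches L-position 21 → W
n=24: only reaches 22(W), 20(W), 17(W), all W → L
n=25: reaches L-position 21 → W
n=26: reaches L-position 24 → W
n=27: only reaches 25(W), 23(W), 20(W), all W → L
n=28: reaches L-position 24 → W
The losing starting values of n are exactly the entries labelled L in this table (10 of them).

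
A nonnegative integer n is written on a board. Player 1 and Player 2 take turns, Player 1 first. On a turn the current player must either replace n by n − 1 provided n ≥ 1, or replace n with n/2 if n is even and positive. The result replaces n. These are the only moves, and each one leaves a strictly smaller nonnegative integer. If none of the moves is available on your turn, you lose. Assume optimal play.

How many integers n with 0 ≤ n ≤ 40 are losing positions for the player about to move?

20

Classify positions by backward induction: terminal positions (no move available) are L. From any other position, the mover wins iff some move reaches an L.
n=0: no move → L
n=1: can move to 0, which is L ⇒ W
n=2: the only move is to 1(W), a W ⇒ L
n=3: can move to 2, which is L ⇒ W
n=4: can move to 2, which is L ⇒ W
n=5: the only move is to 4(W), a W ⇒ L
n=6: can move to 5, which is L ⇒ W
n=7: the only move is to 6(W), a W ⇒ L
n=8: can move to 7, which is L ⇒ W
n=9: the only move is to 8(W), a W ⇒ L
n=10: can move to 5, which is L ⇒ W
n=11: the only move is to 10(W), a W ⇒ L
n=12: can move to 11, which is L ⇒ W
n=13: the only move is to 12(W), a W ⇒ L
n=14: can move to 7, which is L ⇒ W
n=15: the only move is to 14(W), a W ⇒ L
n=16: can move to 15, which is L ⇒ W
n=17: the only move is to 16(W), a W ⇒ L
n=18: can move to 9, which is L ⇒ W
n=19: the only move is to 18(W), a W ⇒ L
n=20: can move to 19, which is L ⇒ W
n=21: the only move is to 20(W), a W ⇒ L
n=22: can move to 11, which is L ⇒ W
n=23: the only move is to 22(W), a W ⇒ L
n=24: can move to 23, which is L ⇒ W
n=25: the only move is to 24(W), a W ⇒ L
n=26: can move to 13, which is L ⇒ W
n=27: the only move is to 26(W), a W ⇒ L
n=28: can move to 27, which is L ⇒ W
n=29: the only move is to 28(W), a W ⇒ L
n=30: can move to 15, which is L ⇒ W
n=31: the only move is to 30(W), a W ⇒ L
n=32: can move to 31, which is L ⇒ W
n=33: the only move is to 32(W), a W ⇒ L
n=34: can move to 17, which is L ⇒ W
n=35: the only move is to 34(W), a W ⇒ L
n=36: can move to 35, which is L ⇒ W
n=37: the only move is to 36(W), a W ⇒ L
n=38: can move to 19, which is L ⇒ W
n=39: the only move is to 38(W), a W ⇒ L
n=40: can move to 39, which is L ⇒ W
L entries with 0 ≤ n ≤ 40: n = 0, 2, 5, 7, 9, 11, 13, 15, 17, 19, 21, 23, 25, 27, 29, 31, 33, 35, 37, 39; that makes 20.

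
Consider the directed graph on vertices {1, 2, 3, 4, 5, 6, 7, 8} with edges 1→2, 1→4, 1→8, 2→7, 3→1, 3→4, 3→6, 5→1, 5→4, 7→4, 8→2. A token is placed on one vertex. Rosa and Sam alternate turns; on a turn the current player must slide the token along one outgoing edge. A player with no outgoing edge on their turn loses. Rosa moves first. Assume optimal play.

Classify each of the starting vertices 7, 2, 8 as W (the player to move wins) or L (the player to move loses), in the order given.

7: W, 2: L, 8: W

Compute win/loss labels from the base case upward. A position with no move is L. Any other position is W if it can reach an L in one move, else L.
Every edge goes from a vertex to one that appears earlier in the order 6, 4, 7, 2, 8, 1, 3, 5, so processing vertices in that order labels each vertex after all of its successors.
6: no outgoing edge → L
4: no outgoing edge → L
7: can move to 4, which is L ⇒ W
2: the only move is to 7(W), a W ⇒ L
8: can move to 2, which is L ⇒ W
1: can move to 2, which is L ⇒ W
3: can move to 4, which is L ⇒ W
5: can move to 4, which is L ⇒ W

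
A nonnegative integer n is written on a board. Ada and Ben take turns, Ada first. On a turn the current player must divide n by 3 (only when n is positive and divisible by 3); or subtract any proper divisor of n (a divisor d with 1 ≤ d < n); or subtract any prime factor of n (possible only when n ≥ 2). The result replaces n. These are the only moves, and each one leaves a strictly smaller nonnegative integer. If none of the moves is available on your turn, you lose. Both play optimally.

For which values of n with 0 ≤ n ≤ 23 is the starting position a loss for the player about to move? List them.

0, 1, 4, 9, 14, 20

Use the standard recursion: the mover loses at a terminal position; elsewhere, the mover wins exactly when some move hands the opponent an L position.
n=0: no move → L
n=1: no move → L
n=2: →0(L), so W
n=3: →0(L), so W
n=4: →2(W), 3(W) — all W, so L
n=5: →0(L), so W
n=6: →4(L), so W
n=7: →0(L), so W
n=8: →4(L), so W
n=9: →3(W), 6(W), 8(W) — all W, so L
n=10: →9(L), so W
n=11: →0(L), so W
n=12: →4(L), so W
n=13: →0(L), so W
n=14: →7(W), 12(W), 13(W) — all W, so L
n=15: →14(L), so W
n=16: →14(L), so W
n=17: →0(L), so W
n=18: →9(L), so W
n=19: →0(L), so W
n=20: →10(W), 15(W), 16(W), 18(W), 19(W) — all W, so L
n=21: →14(L), so W
n=22: →20(L), so W
n=23: →0(L), so W
Reading off the rows marked L gives the requested list; there are 6 such values of n.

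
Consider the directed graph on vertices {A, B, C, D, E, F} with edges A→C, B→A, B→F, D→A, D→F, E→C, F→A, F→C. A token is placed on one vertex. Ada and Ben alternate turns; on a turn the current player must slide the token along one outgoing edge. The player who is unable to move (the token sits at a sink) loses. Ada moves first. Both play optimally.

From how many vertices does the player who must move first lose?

Use the standard recursion: the mover loses at a terminal position; elsewhere, the mover wins exactly when some move hands the opponent an L position.
Every edge goes from a vertex to one that appears earlier in the order C, A, F, E, D, B, so processing vertices in that order labels each vertex after all of its successors.
C: no outgoing edge → L
A: →C(L), so W
F: →C(L), so W
E: →C(L), so W
D: →F(W), A(W) — all W, so L
B: →F(W), A(W) — all W, so L
The L vertices are B, C, D; that is 3 in all.

3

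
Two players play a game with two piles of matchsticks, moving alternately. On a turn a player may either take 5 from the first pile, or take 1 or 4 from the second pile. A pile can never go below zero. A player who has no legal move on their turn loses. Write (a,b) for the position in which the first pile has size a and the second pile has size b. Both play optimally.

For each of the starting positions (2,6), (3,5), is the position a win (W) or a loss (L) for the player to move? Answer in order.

Positions with no move are L. A position that does have a move is losing for the player to move precisely when every available move leads to a winning position for the opponent. Fill in the labels:
No move ever increases a pile, so every position that can arise here has a ≤ 3 and b ≤ 6; it is enough to label the cells with 0 ≤ a ≤ 3 and 0 ≤ b ≤ 6.
Every move lowers a or b (never raises either), so fill the grid row by row in increasing a, and left to right within a row: each cell's successors are then already labelled.
      b=0  b=1  b=2  b=3  b=4  b=5  b=6
a=0:    L    W    L    W    W    L    W
a=1:    L    W    L    W    W    L    W
a=2:    L    W    L    W    W    L    W
a=3:    L    W    L    W    W    L    W
Cells with no legal move (terminal, hence L): (0,0), (1,0), (2,0), (3,0).
The remaining L cells, each justified by listing all of its moves:
(0,2): L (sole option (0,1)(W) is W)
(0,5): L (options (0,4)(W), (0,1)(W) are all W)
(1,2): L (sole option (1,1)(W) is W)
(1,5): L (options (1,4)(W), (1,1)(W) are all W)
(2,2): L (sole option (2,1)(W) is W)
(2,5): L (options (2,4)(W), (2,1)(W) are all W)
(3,2): L (sole option (3,1)(W) is W)
(3,5): L (options (3,4)(W), (3,1)(W) are all W)
Every other cell has at least one move into one of the L cells above, so it is W.
(2,6): the move to (2,5) reaches an L cell, so W
(3,5): one of the L cells justified above, so L

(2,6): W, (3,5): L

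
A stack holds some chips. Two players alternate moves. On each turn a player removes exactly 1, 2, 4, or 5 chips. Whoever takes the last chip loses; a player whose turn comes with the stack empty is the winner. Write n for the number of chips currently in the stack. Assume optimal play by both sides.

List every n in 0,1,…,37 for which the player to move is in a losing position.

1, 4, 7, 10, 13, 16, 19, 22, 25, 28, 31, 34, 37

Work bottom-up. With no move the player to move wins. Otherwise the position is W if at least one move leads to an L position for the opponent, and L if every move leads to a W.
n=0: no move; the opponent has just taken the last chip and therefore loses → W
n=1: →0(W) only, which is W, so L
n=2: →1(L), so W
n=3: →1(L), so W
n=4: →3(W), 2(W), 0(W) — all W, so L
n=5: →4(L), so W
n=6: →4(L), so W
n=7: →6(W), 5(W), 3(W), 2(W) — all W, so L
n=8: →7(L), so W
n=9: →7(L), so W
n=10: →9(W), 8(W), 6(W), 5(W) — all W, so L
n=11: →10(L), so W
n=12: →10(L), so W
n=13: →12(W), 11(W), 9(W), 8(W) — all W, so L
n=14: →13(L), so W
n=15: →13(L), so W
n=16: →15(W), 14(W), 12(W), 11(W) — all W, so L
n=17: →16(L), so W
n=18: →16(L), so W
n=19: →18(W), 17(W), 15(W), 14(W) — all W, so L
n=20: →19(L), so W
n=21: →19(L), so W
n=22: →21(W), 20(W), 18(W), 17(W) — all W, so L
n=23: →22(L), so W
n=24: →22(L), so W
n=25: →24(W), 23(W), 21(W), 20(W) — all W, so L
n=26: →25(L), so W
n=27: →25(L), so W
n=28: →27(W), 26(W), 24(W), 23(W) — all W, so L
n=29: →28(L), so W
n=30: →28(L), so W
n=31: →30(W), 29(W), 27(W), 26(W) — all W, so L
n=32: →31(L), so W
n=33: →31(L), so W
n=34: →33(W), 32(W), 30(W), 29(W) — all W, so L
n=35: →34(L), so W
n=36: →34(L), so W
n=37: →36(W), 35(W), 33(W), 32(W) — all W, so L
The losing starting values of n are exactly the entries labelled L in this table (13 of them).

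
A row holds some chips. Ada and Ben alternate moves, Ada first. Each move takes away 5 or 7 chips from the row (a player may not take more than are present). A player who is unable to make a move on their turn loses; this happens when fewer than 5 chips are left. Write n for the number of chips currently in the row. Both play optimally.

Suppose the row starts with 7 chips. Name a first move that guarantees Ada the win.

Remove 5, leaving 2.

Positions with no move are L. A position that does have a move is losing for the player to move precisely when every available move leads to a winning position for the opponent. Fill in the labels:
n=0: no move → L
n=1: no move → L
n=2: no move → L
n=3: no move → L
n=4: no move → L
n=5: reaches L-position 0 → W
n=6: reaches L-position 1 → W
n=7: reaches L-position 2 → W
From 7, the L positions reachable in one move are: 2, 0. Any move reaching one of these is winning.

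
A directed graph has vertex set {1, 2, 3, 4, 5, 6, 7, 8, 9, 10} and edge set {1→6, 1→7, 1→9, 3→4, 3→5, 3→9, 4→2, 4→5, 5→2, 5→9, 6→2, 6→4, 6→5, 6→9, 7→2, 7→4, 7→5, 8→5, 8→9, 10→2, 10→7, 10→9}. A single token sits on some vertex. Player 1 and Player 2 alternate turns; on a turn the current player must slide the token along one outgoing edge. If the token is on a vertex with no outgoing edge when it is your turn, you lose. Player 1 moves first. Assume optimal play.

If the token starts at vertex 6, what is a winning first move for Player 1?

Positions with no move are L. A position that does have a move is losing for the player to move precisely when every available move leads to a winning position for the opponent. Fill in the labels:
Every edge goes from a vertex to one that appears earlier in the order 9, 2, 5, 8, 4, 6, 7, 3, 10, 1, so processing vertices in that order labels each vertex after all of its successors.
9: no outgoing edge → L
2: no outgoing edge → L
5: →2(L), so W
8: →9(L), so W
4: →2(L), so W
6: →2(L), so W
7: →2(L), so W
3: →9(L), so W
10: →2(L), so W
1: →9(L), so W
From 6, the L positions reachable in one move are: 2, 9. Any move reaching one of these is winning.

Move to 2.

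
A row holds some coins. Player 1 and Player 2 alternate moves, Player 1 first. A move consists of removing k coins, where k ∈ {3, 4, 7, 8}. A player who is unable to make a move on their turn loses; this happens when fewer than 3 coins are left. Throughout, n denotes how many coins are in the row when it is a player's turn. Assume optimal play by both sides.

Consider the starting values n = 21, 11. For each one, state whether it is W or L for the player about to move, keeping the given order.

21: W, 11: L

Work bottom-up. With no move the player to move loses. Otherwise the position is W if at least one move leads to an L position for the opponent, and L if every move leads to a W.
n=0: no move → L
n=1: no move → L
n=2: no move → L
n=3: reaches L-position 0 → W
n=4: reaches L-position 1 → W
n=5: reaches L-position 2 → W
n=6: reaches L-position 2 → W
n=7: reaches L-position 0 → W
n=8: reaches L-position 1 → W
n=9: reaches L-position 2 → W
n=10: reaches L-position 2 → W
n=11: only reaches 8(W), 7(W), 4(W), 3(W), all W → L
n=12: only reaches 9(W), 8(W), 5(W), 4(W), all W → L
n=13: only reaches 10(W), 9(W), 6(W), 5(W), all W → L
n=14: reaches L-position 11 → W
n=15: reaches L-position 12 → W
n=16: reaches L-position 13 → W
n=17: reaches L-position 13 → W
n=18: reaches L-position 11 → W
n=19: reaches L-position 12 → W
n=20: reaches L-position 13 → W
n=21: reaches L-position 13 → W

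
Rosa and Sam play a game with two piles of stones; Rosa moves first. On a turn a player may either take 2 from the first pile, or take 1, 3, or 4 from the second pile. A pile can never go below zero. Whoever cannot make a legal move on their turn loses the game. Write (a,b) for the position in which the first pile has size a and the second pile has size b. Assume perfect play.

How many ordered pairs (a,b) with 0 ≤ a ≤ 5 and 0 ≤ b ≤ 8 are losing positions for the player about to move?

Use the standard recursion: the mover loses at a terminal position; elsewhere, the mover wins exactly when some move hands the opponent an L position.
Every move lowers a or b (never raises either), so fill the grid row by row in increasing a, and left to right within a row: each cell's successors are then already labelled.
      b=0  b=1  b=2  b=3  b=4  b=5  b=6  b=7  b=8
a=0:    L    W    L    W    W    W    W    L    W
a=1:    L    W    L    W    W    W    W    L    W
a=2:    W    L    W    L    W    W    W    W    L
a=3:    W    L    W    L    W    W    W    W    L
a=4:    L    W    L    W    W    W    W    L    W
a=5:    L    W    L    W    W    W    W    L    W
Cells with no legal move (terminal, hence L): (0,0), (1,0).
The remaining L cells, each justified by listing all of its moves:
(0,2): L (sole option (0,1)(W) is W)
(0,7): L (options (0,6)(W), (0,4)(W), (0,3)(W) are all W)
(1,2): L (sole option (1,1)(W) is W)
(1,7): L (options (1,6)(W), (1,4)(W), (1,3)(W) are all W)
(2,1): L (options (0,1)(W), (2,0)(W) are all W)
(2,3): L (options (0,3)(W), (2,2)(W), (2,0)(W) are all W)
(2,8): L (options (0,8)(W), (2,7)(W), (2,5)(W), (2,4)(W) are all W)
(3,1): L (options (1,1)(W), (3,0)(W) are all W)
(3,3): L (options (1,3)(W), (3,2)(W), (3,0)(W) are all W)
(3,8): L (options (1,8)(W), (3,7)(W), (3,5)(W), (3,4)(W) are all W)
(4,0): L (sole option (2,0)(W) is W)
(4,2): L (options (2,2)(W), (4,1)(W) are all W)
(4,7): L (options (2,7)(W), (4,6)(W), (4,4)(W), (4,3)(W) are all W)
(5,0): L (sole option (3,0)(W) is W)
(5,2): L (options (3,2)(W), (5,1)(W) are all W)
(5,7): L (options (3,7)(W), (5,6)(W), (5,4)(W), (5,3)(W) are all W)
Every other cell has at least one move into one of the L cells above, so it is W.
L cells per row: a=0: 3, a=1: 3, a=2: 3, a=3: 3, a=4: 3, a=5: 3; total 18.

18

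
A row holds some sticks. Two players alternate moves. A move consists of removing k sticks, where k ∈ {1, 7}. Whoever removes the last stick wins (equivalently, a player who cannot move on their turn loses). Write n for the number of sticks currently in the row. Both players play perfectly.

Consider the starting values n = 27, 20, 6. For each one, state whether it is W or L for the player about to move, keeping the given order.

27: W, 20: L, 6: L

Label each position W (a win for the player to move) or L (a loss). A position with no legal move is L; any other position is W exactly when some move reaches an L, and L when every move reaches a W.
n=0: no move → L
n=1: W (go to 0, an L position)
n=2: L (sole option 1(W) is W)
n=3: W (go to 2, an L position)
n=4: L (sole option 3(W) is W)
n=5: W (go to 4, an L position)
n=6: L (sole option 5(W) is W)
n=7: W (go to 6, an L position)
n=8: L (options 7(W), 1(W) are all W)
n=9: W (go to 8, an L position)
n=10: L (options 9(W), 3(W) are all W)
n=11: W (go to 10, an L position)
n=12: L (options 11(W), 5(W) are all W)
n=13: W (go to 12, an L position)
n=14: L (options 13(W), 7(W) are all W)
n=15: W (go to 14, an L position)
n=16: L (options 15(W), 9(W) are all W)
n=17: W (go to 16, an L position)
n=18: L (options 17(W), 11(W) are all W)
n=19: W (go to 18, an L position)
n=20: L (options 19(W), 13(W) are all W)
n=21: W (go to 20, an L position)
n=22: L (options 21(W), 15(W) are all W)
n=23: W (go to 22, an L position)
n=24: L (options 23(W), 17(W) are all W)
n=25: W (go to 24, an L position)
n=26: L (options 25(W), 19(W) are all W)
n=27: W (go to 26, an L position)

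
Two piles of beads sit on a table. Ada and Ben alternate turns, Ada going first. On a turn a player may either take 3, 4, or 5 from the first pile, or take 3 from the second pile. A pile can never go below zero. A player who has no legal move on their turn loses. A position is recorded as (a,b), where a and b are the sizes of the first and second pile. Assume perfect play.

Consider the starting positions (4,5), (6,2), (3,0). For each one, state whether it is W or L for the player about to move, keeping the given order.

Label each position W (a win for the player to move) or L (a loss). A position with no legal move is L; any other position is W exactly when some move reaches an L, and L when every move reaches a W.
No move ever increases a pile, so every position that can arise here has a ≤ 6 and b ≤ 5; it is enough to label the cells with 0 ≤ a ≤ 6 and 0 ≤ b ≤ 5.
Every move lowers a or b (never raises either), so fill the grid row by row in increasing a, and left to right within a row: each cell's successors are then already labelled.
      b=0  b=1  b=2  b=3  b=4  b=5
a=0:    L    L    L    W    W    W
a=1:    L    L    L    W    W    W
a=2:    L    L    L    W    W    W
a=3:    W    W    W    L    L    L
a=4:    W    W    W    L    L    L
a=5:    W    W    W    L    L    L
a=6:    W    W    W    W    W    W
Cells with no legal move (terminal, hence L): (0,0), (0,1), (0,2), (1,0), (1,1), (1,2), (2,0), (2,1), (2,2).
The remaining L cells, each justified by listing all of its moves:
(3,3): only reaches (0,3)(W), (3,0)(W), all W → L
(3,4): only reaches (0,4)(W), (3,1)(W), all W → L
(3,5): only reaches (0,5)(W), (3,2)(W), all W → L
(4,3): only reaches (1,3)(W), (0,3)(W), (4,0)(W), all W → L
(4,4): only reaches (1,4)(W), (0,4)(W), (4,1)(W), all W → L
(4,5): only reaches (1,5)(W), (0,5)(W), (4,2)(W), all W → L
(5,3): only reaches (2,3)(W), (1,3)(W), (0,3)(W), (5,0)(W), all W → L
(5,4): only reaches (2,4)(W), (1,4)(W), (0,4)(W), (5,1)(W), all W → L
(5,5): only reaches (2,5)(W), (1,5)(W), (0,5)(W), (5,2)(W), all W → L
Every other cell has at least one move into one of the L cells above, so it is W.
(4,5): one of the L cells justified above, so L
(6,2): the move to (2,2) reaches an L cell, so W
(3,0): the move to (0,0) reaches an L cell, so W

(4,5): L, (6,2): W, (3,0): W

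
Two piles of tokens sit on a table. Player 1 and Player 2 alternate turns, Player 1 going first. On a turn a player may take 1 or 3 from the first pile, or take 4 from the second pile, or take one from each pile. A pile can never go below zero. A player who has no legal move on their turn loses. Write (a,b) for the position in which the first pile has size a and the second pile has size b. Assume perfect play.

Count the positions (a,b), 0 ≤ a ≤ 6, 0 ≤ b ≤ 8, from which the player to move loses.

27

Label each position W (a win for the player to move) or L (a loss). A position with no legal move is L; any other position is W exactly when some move reaches an L, and L when every move reaches a W.
Every move lowers a or b (never raises either), so fill the grid row by row in increasing a, and left to right within a row: each cell's successors are then already labelled.
      b=0  b=1  b=2  b=3  b=4  b=5  b=6  b=7  b=8
a=0:    L    L    L    L    W    W    W    W    L
a=1:    W    W    W    W    W    L    L    L    W
a=2:    L    L    L    L    W    W    W    W    W
a=3:    W    W    W    W    W    L    L    L    W
a=4:    L    L    L    L    W    W    W    W    W
a=5:    W    W    W    W    W    L    L    L    L
a=6:    L    L    L    L    W    W    W    W    W
Cells with no legal move (terminal, hence L): (0,0), (0,1), (0,2), (0,3).
The remaining L cells, each justified by listing all of its moves:
(0,8): L (sole option (0,4)(W) is W)
(1,5): L (options (0,5)(W), (1,1)(W), (0,4)(W) are all W)
(1,6): L (options (0,6)(W), (1,2)(W), (0,5)(W) are all W)
(1,7): L (options (0,7)(W), (1,3)(W), (0,6)(W) are all W)
(2,0): L (sole option (1,0)(W) is W)
(2,1): L (options (1,1)(W), (1,0)(W) are all W)
(2,2): L (options (1,2)(W), (1,1)(W) are all W)
(2,3): L (options (1,3)(W), (1,2)(W) are all W)
(3,5): L (options (2,5)(W), (0,5)(W), (3,1)(W), (2,4)(W) are all W)
(3,6): L (options (2,6)(W), (0,6)(W), (3,2)(W), (2,5)(W) are all W)
(3,7): L (options (2,7)(W), (0,7)(W), (3,3)(W), (2,6)(W) are all W)
(4,0): L (options (3,0)(W), (1,0)(W) are all W)
(4,1): L (options (3,1)(W), (1,1)(W), (3,0)(W) are all W)
(4,2): L (options (3,2)(W), (1,2)(W), (3,1)(W) are all W)
(4,3): L (options (3,3)(W), (1,3)(W), (3,2)(W) are all W)
(5,5): L (options (4,5)(W), (2,5)(W), (5,1)(W), (4,4)(W) are all W)
(5,6): L (options (4,6)(W), (2,6)(W), (5,2)(W), (4,5)(W) are all W)
(5,7): L (options (4,7)(W), (2,7)(W), (5,3)(W), (4,6)(W) are all W)
(5,8): L (options (4,8)(W), (2,8)(W), (5,4)(W), (4,7)(W) are all W)
(6,0): L (options (5,0)(W), (3,0)(W) are all W)
(6,1): L (options (5,1)(W), (3,1)(W), (5,0)(W) are all W)
(6,2): L (options (5,2)(W), (3,2)(W), (5,1)(W) are all W)
(6,3): L (options (5,3)(W), (3,3)(W), (5,2)(W) are all W)
Every other cell has at least one move into one of the L cells above, so it is W.
L cells per row: a=0: 5, a=1: 3, a=2: 4, a=3: 3, a=4: 4, a=5: 4, a=6: 4; total 27.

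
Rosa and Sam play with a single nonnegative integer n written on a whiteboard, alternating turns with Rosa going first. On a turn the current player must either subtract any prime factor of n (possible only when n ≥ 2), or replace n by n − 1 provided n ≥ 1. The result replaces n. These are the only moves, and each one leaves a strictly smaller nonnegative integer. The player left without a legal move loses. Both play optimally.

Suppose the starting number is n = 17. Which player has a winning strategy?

Rosa wins.

Use the standard recursion: the mover loses at a terminal position; elsewhere, the mover wins exactly when some move hands the opponent an L position.
n=0: no move → L
n=1: reaches L-position 0 → W
n=2: reaches L-position 0 → W
n=3: reaches L-position 0 → W
n=4: only reaches 2(W), 3(W), all W → L
n=5: reaches L-position 0 → W
n=6: reaches L-position 4 → W
n=7: reaches L-position 0 → W
n=8: only reaches 6(W), 7(W), all W → L
n=9: reaches L-position 8 → W
n=10: reaches L-position 8 → W
n=11: reaches L-position 0 → W
n=12: only reaches 9(W), 10(W), 11(W), all W → L
n=13: reaches L-position 0 → W
n=14: reaches L-position 12 → W
n=15: reaches L-position 12 → W
n=16: only reaches 14(W), 15(W), all W → L
n=17: reaches L-position 0 → W
The starting position 17 is W: Rosa should move to 0, handing over an L position.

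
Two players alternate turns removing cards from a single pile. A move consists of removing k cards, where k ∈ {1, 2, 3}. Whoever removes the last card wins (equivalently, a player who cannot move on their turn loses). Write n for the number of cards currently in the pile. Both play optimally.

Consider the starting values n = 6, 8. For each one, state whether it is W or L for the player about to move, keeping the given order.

Classify positions by backward induction: terminal positions (no move available) are L. From any other position, the mover wins iff some move reaches an L.
n=0: no move → L
n=1: reaches L-position 0 → W
n=2: reaches L-position 0 → W
n=3: reaches L-position 0 → W
n=4: only reaches 3(W), 2(W), 1(W), all W → L
n=5: reaches L-position 4 → W
n=6: reaches L-position 4 → W
n=7: reaches L-position 4 → W
n=8: only reaches 7(W), 6(W), 5(W), all W → L

6: W, 8: L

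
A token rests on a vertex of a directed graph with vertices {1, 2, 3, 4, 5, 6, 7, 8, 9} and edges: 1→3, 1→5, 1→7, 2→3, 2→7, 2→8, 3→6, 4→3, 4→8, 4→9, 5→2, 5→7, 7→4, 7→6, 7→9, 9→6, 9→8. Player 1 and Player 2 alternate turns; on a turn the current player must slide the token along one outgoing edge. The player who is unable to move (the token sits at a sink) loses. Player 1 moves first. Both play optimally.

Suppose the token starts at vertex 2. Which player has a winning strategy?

Classify positions by backward induction: terminal positions (no move available) are L. From any other position, the mover wins iff some move reaches an L.
Every edge goes from a vertex to one that appears earlier in the order 8, 6, 3, 9, 4, 7, 2, 5, 1, so processing vertices in that order labels each vertex after all of its successors.
8: no outgoing edge → L
6: no outgoing edge → L
3: can move to 6, which is L ⇒ W
9: can move to 6, which is L ⇒ W
4: can move to 8, which is L ⇒ W
7: can move to 6, which is L ⇒ W
2: can move to 8, which is L ⇒ W
5: moves to 2(W), 7(W); every one is W ⇒ L
1: can move to 5, which is L ⇒ W
From 2 Player 1 can move to 8, reaching an L position.

Player 1 wins.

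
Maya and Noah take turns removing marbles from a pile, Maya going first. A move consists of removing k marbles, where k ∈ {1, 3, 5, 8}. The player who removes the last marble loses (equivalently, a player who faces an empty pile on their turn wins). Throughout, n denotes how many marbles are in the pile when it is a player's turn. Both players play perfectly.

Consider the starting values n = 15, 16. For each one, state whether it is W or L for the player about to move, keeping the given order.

15: W, 16: L

Label each position W (a win for the player to move) or L (a loss). A position with no legal move is W; any other position is W exactly when some move reaches an L, and L when every move reaches a W.
n=0: no move; the opponent has just taken the last marble and therefore loses → W
n=1: only reaches 0(W), which is W → L
n=2: reaches L-position 1 → W
n=3: only reaches 2(W), 0(W), all W → L
n=4: reaches L-position 3 → W
n=5: only reaches 4(W), 2(W), 0(W), all W → L
n=6: reaches L-position 5 → W
n=7: only reaches 6(W), 4(W), 2(W), all W → L
n=8: reaches L-position 7 → W
n=9: reaches L-position 1 → W
n=10: reaches L-position 7 → W
n=11: reaches L-position 3 → W
n=12: reaches L-position 7 → W
n=13: reaches L-position 5 → W
n=14: only reaches 13(W), 11(W), 9(W), 6(W), all W → L
n=15: reaches L-position 14 → W
n=16: only reaches 15(W), 13(W), 11(W), 8(W), all W → L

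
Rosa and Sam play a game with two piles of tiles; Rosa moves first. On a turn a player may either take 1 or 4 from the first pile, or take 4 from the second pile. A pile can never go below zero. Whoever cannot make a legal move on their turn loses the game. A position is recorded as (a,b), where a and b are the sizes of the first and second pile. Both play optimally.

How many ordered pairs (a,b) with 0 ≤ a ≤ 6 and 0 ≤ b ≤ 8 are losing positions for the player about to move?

Positions with no move are L. A position that does have a move is losing for the player to move precisely when every available move leads to a winning position for the opponent. Fill in the labels:
Every move lowers a or b (never raises either), so fill the grid row by row in increasing a, and left to right within a row: each cell's successors are then already labelled.
      b=0  b=1  b=2  b=3  b=4  b=5  b=6  b=7  b=8
a=0:    L    L    L    L    W    W    W    W    L
a=1:    W    W    W    W    L    L    L    L    W
a=2:    L    L    L    L    W    W    W    W    L
a=3:    W    W    W    W    L    L    L    L    W
a=4:    W    W    W    W    W    W    W    W    W
a=5:    L    L    L    L    W    W    W    W    L
a=6:    W    W    W    W    L    L    L    L    W
Cells with no legal move (terminal, hence L): (0,0), (0,1), (0,2), (0,3).
The remaining L cells, each justified by listing all of its moves:
(0,8): →(0,4)(W) only, which is W, so L
(1,4): →(0,4)(W), (1,0)(W) — all W, so L
(1,5): →(0,5)(W), (1,1)(W) — all W, so L
(1,6): →(0,6)(W), (1,2)(W) — all W, so L
(1,7): →(0,7)(W), (1,3)(W) — all W, so L
(2,0): →(1,0)(W) only, which is W, so L
(2,1): →(1,1)(W) only, which is W, so L
(2,2): →(1,2)(W) only, which is W, so L
(2,3): →(1,3)(W) only, which is W, so L
(2,8): →(1,8)(W), (2,4)(W) — all W, so L
(3,4): →(2,4)(W), (3,0)(W) — all W, so L
(3,5): →(2,5)(W), (3,1)(W) — all W, so L
(3,6): →(2,6)(W), (3,2)(W) — all W, so L
(3,7): →(2,7)(W), (3,3)(W) — all W, so L
(5,0): →(4,0)(W), (1,0)(W) — all W, so L
(5,1): →(4,1)(W), (1,1)(W) — all W, so L
(5,2): →(4,2)(W), (1,2)(W) — all W, so L
(5,3): →(4,3)(W), (1,3)(W) — all W, so L
(5,8): →(4,8)(W), (1,8)(W), (5,4)(W) — all W, so L
(6,4): →(5,4)(W), (2,4)(W), (6,0)(W) — all W, so L
(6,5): →(5,5)(W), (2,5)(W), (6,1)(W) — all W, so L
(6,6): →(5,6)(W), (2,6)(W), (6,2)(W) — all W, so L
(6,7): →(5,7)(W), (2,7)(W), (6,3)(W) — all W, so L
Every other cell has at least one move into one of the L cells above, so it is W.
L cells per row: a=0: 5, a=1: 4, a=2: 5, a=3: 4, a=4: 0, a=5: 5, a=6: 4; total 27.

27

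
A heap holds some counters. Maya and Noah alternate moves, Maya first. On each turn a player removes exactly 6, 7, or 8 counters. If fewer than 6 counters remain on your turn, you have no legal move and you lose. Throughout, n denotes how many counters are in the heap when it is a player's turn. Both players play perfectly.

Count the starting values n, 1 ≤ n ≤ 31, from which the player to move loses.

Work bottom-up. With no move the player to move loses. Otherwise the position is W if at least one move leads to an L position for the opponent, and L if every move leads to a W.
n=0: no move → L
n=1: no move → L
n=2: no move → L
n=3: no move → L
n=4: no move → L
n=5: no move → L
n=6: reaches L-position 0 → W
n=7: reaches L-position 1 → W
n=8: reaches L-position 2 → W
n=9: reaches L-position 3 → W
n=10: reaches L-position 4 → W
n=11: reaches L-position 5 → W
n=12: reaches L-position 5 → W
n=13: reaches L-position 5 → W
n=14: only reaches 8(W), 7(W), 6(W), all W → L
n=15: only reaches 9(W), 8(W), 7(W), all W → L
n=16: only reaches 10(W), 9(W), 8(W), all W → L
n=17: only reaches 11(W), 10(W), 9(W), all W → L
n=18: only reaches 12(W), 11(W), 10(W), all W → L
n=19: only reaches 13(W), 12(W), 11(W), all W → L
n=20: reaches L-position 14 → W
n=21: reaches L-position 15 → W
n=22: reaches L-position 16 → W
n=23: reaches L-position 17 → W
n=24: reaches L-position 18 → W
n=25: reaches L-position 19 → W
n=26: reaches L-position 19 → W
n=27: reaches L-position 19 → W
n=28: only reaches 22(W), 21(W), 20(W), all W → L
n=29: only reaches 23(W), 22(W), 21(W), all W → L
n=30: only reaches 24(W), 23(W), 22(W), all W → L
n=31: only reaches 25(W), 24(W), 23(W), all W → L
L entries with 1 ≤ n ≤ 31 (n=0 is outside the asked range and is not counted): n = 1, 2, 3, 4, 5, 14, 15, 16, 17, 18, 19, 28, 29, 30, 31; that makes 15.

15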